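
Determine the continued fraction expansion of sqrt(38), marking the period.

[6; (6, 12)]

Write x_i = (sqrt(38) + m_i)/d_i with (m_0, d_0) = (0, 1). a_0 = floor(sqrt(38)) = 6, since 6^2 = 36 <= 38 < 49 = 7^2.
Iterate m_{i+1} = d_i*a_i - m_i, d_{i+1} = (38 - m_{i+1}^2)/d_i, a_{i+1} = floor((a_0 + m_{i+1})/d_{i+1}):
  m_1 = 1*6 - 0 = 6, d_1 = (38 - 6^2)/1 = 2/1 = 2, a_1 = floor((6 + 6)/2) = 6.
  m_2 = 2*6 - 6 = 6, d_2 = (38 - 6^2)/2 = 2/2 = 1, a_2 = floor((6 + 6)/1) = 12.
  m_3 = 1*12 - 6 = 6, d_3 = (38 - 6^2)/1 = 2/1 = 2: (m_3, d_3) = (m_1, d_1) = (6, 2), so from here the quotients repeat a_1, a_2; the period length is 2.
Hence the expansion of sqrt(38) is a_0 = 6 followed by the repeating block 6, 12 (period 2).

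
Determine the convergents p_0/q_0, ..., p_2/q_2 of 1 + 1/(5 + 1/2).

1/1, 6/5, 13/11

Using the convergent recurrence p_i = a_i*p_{i-1} + p_{i-2}, q_i = a_i*q_{i-1} + q_{i-2} with p_{-2}=0, p_{-1}=1, q_{-2}=1, q_{-1}=0:
  i=0: a_0=1, p_0 = 1*1 + 0 = 1, q_0 = 1*0 + 1 = 1.
  i=1: a_1=5, p_1 = 5*1 + 1 = 6, q_1 = 5*1 + 0 = 5.
  i=2: a_2=2, p_2 = 2*6 + 1 = 13, q_2 = 2*5 + 1 = 11.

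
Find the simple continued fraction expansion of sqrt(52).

[7; (4, 1, 2, 1, 4, 14)]

Write x_i = (sqrt(52) + m_i)/d_i with (m_0, d_0) = (0, 1). a_0 = floor(sqrt(52)) = 7, since 7^2 = 49 <= 52 < 64 = 8^2.
Iterate m_{i+1} = d_i*a_i - m_i, d_{i+1} = (52 - m_{i+1}^2)/d_i, a_{i+1} = floor((a_0 + m_{i+1})/d_{i+1}):
  m_1 = 1*7 - 0 = 7, d_1 = (52 - 7^2)/1 = 3/1 = 3, a_1 = floor((7 + 7)/3) = 4.
  m_2 = 3*4 - 7 = 5, d_2 = (52 - 5^2)/3 = 27/3 = 9, a_2 = floor((7 + 5)/9) = 1.
  m_3 = 9*1 - 5 = 4, d_3 = (52 - 4^2)/9 = 36/9 = 4, a_3 = floor((7 + 4)/4) = 2.
  m_4 = 4*2 - 4 = 4, d_4 = (52 - 4^2)/4 = 36/4 = 9, a_4 = floor((7 + 4)/9) = 1.
  m_5 = 9*1 - 4 = 5, d_5 = (52 - 5^2)/9 = 27/9 = 3, a_5 = floor((7 + 5)/3) = 4.
  m_6 = 3*4 - 5 = 7, d_6 = (52 - 7^2)/3 = 3/3 = 1, a_6 = floor((7 + 7)/1) = 14.
  m_7 = 1*14 - 7 = 7, d_7 = (52 - 7^2)/1 = 3/1 = 3: (m_7, d_7) = (m_1, d_1) = (7, 3), so from here the quotients repeat a_1, ..., a_6; the period length is 6.
Hence the expansion of sqrt(52) is a_0 = 7 followed by the repeating block 4, 1, 2, 1, 4, 14 (period 6).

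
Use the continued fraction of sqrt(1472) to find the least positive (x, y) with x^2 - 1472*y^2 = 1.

First expand sqrt(1472) as a continued fraction. With x_i = (sqrt(1472) + m_i)/d_i and (m_0, d_0) = (0, 1): a_0 = floor(sqrt(1472)) = 38, since 38^2 = 1444 <= 1472 < 1521 = 39^2.
Iterate m_{i+1} = d_i*a_i - m_i, d_{i+1} = (1472 - m_{i+1}^2)/d_i, a_{i+1} = floor((a_0 + m_{i+1})/d_{i+1}):
  m_1 = 1*38 - 0 = 38, d_1 = (1472 - 38^2)/1 = 28/1 = 28, a_1 = floor((38 + 38)/28) = 2.
  m_2 = 28*2 - 38 = 18, d_2 = (1472 - 18^2)/28 = 1148/28 = 41, a_2 = floor((38 + 18)/41) = 1.
  m_3 = 41*1 - 18 = 23, d_3 = (1472 - 23^2)/41 = 943/41 = 23, a_3 = floor((38 + 23)/23) = 2.
  m_4 = 23*2 - 23 = 23, d_4 = (1472 - 23^2)/23 = 943/23 = 41, a_4 = floor((38 + 23)/41) = 1.
  m_5 = 41*1 - 23 = 18, d_5 = (1472 - 18^2)/41 = 1148/41 = 28, a_5 = floor((38 + 18)/28) = 2.
  m_6 = 28*2 - 18 = 38, d_6 = (1472 - 38^2)/28 = 28/28 = 1, a_6 = floor((38 + 38)/1) = 76.
  m_7 = 1*76 - 38 = 38, d_7 = (1472 - 38^2)/1 = 28/1 = 28: (m_7, d_7) = (m_1, d_1) = (38, 28), so from here the quotients repeat a_1, ..., a_6; the period length is 6.
So sqrt(1472) = [38; (2, 1, 2, 1, 2, 76)] with period length k = 6.
k is even, so the fundamental solution of x^2 - 1472y^2 = 1 is (p_{k-1}, q_{k-1}) = (p_5, q_5); compute convergents through index 5.
Convergents (p_i = a_i*p_{i-1} + p_{i-2}, q_i = a_i*q_{i-1} + q_{i-2} with p_{-2}=0, p_{-1}=1, q_{-2}=1, q_{-1}=0):
  i=0: a_0=38, p_0 = 38*1 + 0 = 38, q_0 = 38*0 + 1 = 1.
  i=1: a_1=2, p_1 = 2*38 + 1 = 77, q_1 = 2*1 + 0 = 2.
  i=2: a_2=1, p_2 = 1*77 + 38 = 115, q_2 = 1*2 + 1 = 3.
  i=3: a_3=2, p_3 = 2*115 + 77 = 307, q_3 = 2*3 + 2 = 8.
  i=4: a_4=1, p_4 = 1*307 + 115 = 422, q_4 = 1*8 + 3 = 11.
  i=5: a_5=2, p_5 = 2*422 + 307 = 1151, q_5 = 2*11 + 8 = 30.
Check: 1151^2 - 1472*30^2 = 1324801 - 1324800 = 1, so (x, y) = (1151, 30) solves the equation, and by the theorem it is the least positive solution.

(x, y) = (1151, 30)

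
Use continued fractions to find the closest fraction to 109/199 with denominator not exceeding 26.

Expand x = 109/199 as a continued fraction with the Euclidean algorithm:
  109 = 0*199 + 109, so a_0 = 0.
  199 = 1*109 + 90, so a_1 = 1.
  109 = 1*90 + 19, so a_2 = 1.
  90 = 4*19 + 14, so a_3 = 4.
  19 = 1*14 + 5, so a_4 = 1.
  14 = 2*5 + 4, so a_5 = 2.
  5 = 1*4 + 1, so a_6 = 1.
  4 = 4*1 + 0, so a_7 = 4.
so x = [0; 1, 1, 4, 1, 2, 1, 4].
Convergents (p_i = a_i*p_{i-1} + p_{i-2}, q_i = a_i*q_{i-1} + q_{i-2} with p_{-2}=0, p_{-1}=1, q_{-2}=1, q_{-1}=0), until the denominator exceeds 26:
  i=0: a_0=0, p_0 = 0*1 + 0 = 0, q_0 = 0*0 + 1 = 1.
  i=1: a_1=1, p_1 = 1*0 + 1 = 1, q_1 = 1*1 + 0 = 1.
  i=2: a_2=1, p_2 = 1*1 + 0 = 1, q_2 = 1*1 + 1 = 2.
  i=3: a_3=4, p_3 = 4*1 + 1 = 5, q_3 = 4*2 + 1 = 9.
  i=4: a_4=1, p_4 = 1*5 + 1 = 6, q_4 = 1*9 + 2 = 11.
  i=5: a_5=2, p_5 = 2*6 + 5 = 17, q_5 = 2*11 + 9 = 31.
q_5 = 31 > 26, so the last convergent with denominator <= 26 is p_4/q_4 = 6/11.
The closest fraction with denominator <= 26 is either p_4/q_4 or the intermediate fraction (k*p_4 + p_3)/(k*q_4 + q_3) with the largest k >= 1 whose denominator stays <= 26; these approach x as k grows, and every other convergent or intermediate fraction in range is farther away.
Largest k: floor((26 - q_3)/q_4) = floor((26 - 9)/11) = 1.
That gives (1*6 + 5)/(1*11 + 9) = 11/20.
Compare the errors: |x - 6/11| = |109*11 - 6*199|/(199*11) = 5/2189, and |x - 11/20| = |109*20 - 11*199|/(199*20) = 9/3980.
Cross-multiplying, 9*2189 = 19701 < 19900 = 5*3980, so 9/3980 is smaller: the intermediate fraction 11/20 is closer to x than 6/11.

11/20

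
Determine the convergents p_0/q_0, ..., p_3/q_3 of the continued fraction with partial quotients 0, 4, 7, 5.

0/1, 1/4, 7/29, 36/149

Using the convergent recurrence p_i = a_i*p_{i-1} + p_{i-2}, q_i = a_i*q_{i-1} + q_{i-2} with p_{-2}=0, p_{-1}=1, q_{-2}=1, q_{-1}=0:
  i=0: a_0=0, p_0 = 0*1 + 0 = 0, q_0 = 0*0 + 1 = 1.
  i=1: a_1=4, p_1 = 4*0 + 1 = 1, q_1 = 4*1 + 0 = 4.
  i=2: a_2=7, p_2 = 7*1 + 0 = 7, q_2 = 7*4 + 1 = 29.
  i=3: a_3=5, p_3 = 5*7 + 1 = 36, q_3 = 5*29 + 4 = 149.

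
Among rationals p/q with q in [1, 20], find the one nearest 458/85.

97/18

Expand x = 458/85 as a continued fraction with the Euclidean algorithm:
  458 = 5*85 + 33, so a_0 = 5.
  85 = 2*33 + 19, so a_1 = 2.
  33 = 1*19 + 14, so a_2 = 1.
  19 = 1*14 + 5, so a_3 = 1.
  14 = 2*5 + 4, so a_4 = 2.
  5 = 1*4 + 1, so a_5 = 1.
  4 = 4*1 + 0, so a_6 = 4.
so x = [5; 2, 1, 1, 2, 1, 4].
Convergents (p_i = a_i*p_{i-1} + p_{i-2}, q_i = a_i*q_{i-1} + q_{i-2} with p_{-2}=0, p_{-1}=1, q_{-2}=1, q_{-1}=0), until the denominator exceeds 20:
  i=0: a_0=5, p_0 = 5*1 + 0 = 5, q_0 = 5*0 + 1 = 1.
  i=1: a_1=2, p_1 = 2*5 + 1 = 11, q_1 = 2*1 + 0 = 2.
  i=2: a_2=1, p_2 = 1*11 + 5 = 16, q_2 = 1*2 + 1 = 3.
  i=3: a_3=1, p_3 = 1*16 + 11 = 27, q_3 = 1*3 + 2 = 5.
  i=4: a_4=2, p_4 = 2*27 + 16 = 70, q_4 = 2*5 + 3 = 13.
  i=5: a_5=1, p_5 = 1*70 + 27 = 97, q_5 = 1*13 + 5 = 18.
  i=6: a_6=4, p_6 = 4*97 + 70 = 458, q_6 = 4*18 + 13 = 85.
q_6 = 85 > 20, so the last convergent with denominator <= 20 is p_5/q_5 = 97/18.
The closest fraction with denominator <= 20 is either p_5/q_5 or the intermediate fraction (k*p_5 + p_4)/(k*q_5 + q_4) with the largest k >= 1 whose denominator stays <= 20; these approach x as k grows, and every other convergent or intermediate fraction in range is farther away.
Largest k: floor((20 - q_4)/q_5) = floor((20 - 13)/18) = 0.
Since k = 0, no intermediate fraction beyond p_5/q_5 has denominator <= 20, so the convergent 97/18 is the closest (its error is |458*18 - 97*85|/(85*18) = 1/1530).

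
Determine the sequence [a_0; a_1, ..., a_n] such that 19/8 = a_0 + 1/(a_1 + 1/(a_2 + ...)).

Run the Euclidean algorithm on 19 and 8; the successive quotients are the partial quotients a_0, a_1, ... (each step inverts the fractional part left over by the previous one):
  19 = 2*8 + 3, so a_0 = 2.
  8 = 2*3 + 2, so a_1 = 2.
  3 = 1*2 + 1, so a_2 = 1.
  2 = 2*1 + 0, so a_3 = 2.
The remainder reaches 0 after 4 divisions, so the expansion has 4 partial quotients, read off in order.

[2; 2, 1, 2]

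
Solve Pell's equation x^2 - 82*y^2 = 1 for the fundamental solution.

(x, y) = (163, 18)

First expand sqrt(82) as a continued fraction. With x_i = (sqrt(82) + m_i)/d_i and (m_0, d_0) = (0, 1): a_0 = floor(sqrt(82)) = 9, since 9^2 = 81 <= 82 < 100 = 10^2.
Iterate m_{i+1} = d_i*a_i - m_i, d_{i+1} = (82 - m_{i+1}^2)/d_i, a_{i+1} = floor((a_0 + m_{i+1})/d_{i+1}):
  m_1 = 1*9 - 0 = 9, d_1 = (82 - 9^2)/1 = 1/1 = 1, a_1 = floor((9 + 9)/1) = 18.
  m_2 = 1*18 - 9 = 9, d_2 = (82 - 9^2)/1 = 1/1 = 1: (m_2, d_2) = (m_1, d_1) = (9, 1), so from here the quotient a_1 repeats; the period length is 1.
So sqrt(82) = [9; (18)] with period length k = 1.
k is odd, so (p_{k-1}, q_{k-1}) only solves x^2 - 82y^2 = -1 and the fundamental solution of x^2 - 82y^2 = 1 is (p_{2k-1}, q_{2k-1}) = (p_1, q_1); compute convergents through index 1, running through the period twice.
Convergents (p_i = a_i*p_{i-1} + p_{i-2}, q_i = a_i*q_{i-1} + q_{i-2} with p_{-2}=0, p_{-1}=1, q_{-2}=1, q_{-1}=0):
  i=0: a_0=9, p_0 = 9*1 + 0 = 9, q_0 = 9*0 + 1 = 1.
  i=1: a_1=18, p_1 = 18*9 + 1 = 163, q_1 = 18*1 + 0 = 18.
Indeed p_0^2 - 82*q_0^2 = 81 - 82 = -1, not +1.
Check: 163^2 - 82*18^2 = 26569 - 26568 = 1, so (x, y) = (163, 18) solves the equation, and by the theorem it is the least positive solution.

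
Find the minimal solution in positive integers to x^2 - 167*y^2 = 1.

(x, y) = (168, 13)

First expand sqrt(167) as a continued fraction. With x_i = (sqrt(167) + m_i)/d_i and (m_0, d_0) = (0, 1): a_0 = floor(sqrt(167)) = 12, since 12^2 = 144 <= 167 < 169 = 13^2.
Iterate m_{i+1} = d_i*a_i - m_i, d_{i+1} = (167 - m_{i+1}^2)/d_i, a_{i+1} = floor((a_0 + m_{i+1})/d_{i+1}):
  m_1 = 1*12 - 0 = 12, d_1 = (167 - 12^2)/1 = 23/1 = 23, a_1 = floor((12 + 12)/23) = 1.
  m_2 = 23*1 - 12 = 11, d_2 = (167 - 11^2)/23 = 46/23 = 2, a_2 = floor((12 + 11)/2) = 11.
  m_3 = 2*11 - 11 = 11, d_3 = (167 - 11^2)/2 = 46/2 = 23, a_3 = floor((12 + 11)/23) = 1.
  m_4 = 23*1 - 11 = 12, d_4 = (167 - 12^2)/23 = 23/23 = 1, a_4 = floor((12 + 12)/1) = 24.
  m_5 = 1*24 - 12 = 12, d_5 = (167 - 12^2)/1 = 23/1 = 23: (m_5, d_5) = (m_1, d_1) = (12, 23), so from here the quotients repeat a_1, ..., a_4; the period length is 4.
So sqrt(167) = [12; (1, 11, 1, 24)] with period length k = 4.
k is even, so the fundamental solution of x^2 - 167y^2 = 1 is (p_{k-1}, q_{k-1}) = (p_3, q_3); compute convergents through index 3.
Convergents (p_i = a_i*p_{i-1} + p_{i-2}, q_i = a_i*q_{i-1} + q_{i-2} with p_{-2}=0, p_{-1}=1, q_{-2}=1, q_{-1}=0):
  i=0: a_0=12, p_0 = 12*1 + 0 = 12, q_0 = 12*0 + 1 = 1.
  i=1: a_1=1, p_1 = 1*12 + 1 = 13, q_1 = 1*1 + 0 = 1.
  i=2: a_2=11, p_2 = 11*13 + 12 = 155, q_2 = 11*1 + 1 = 12.
  i=3: a_3=1, p_3 = 1*155 + 13 = 168, q_3 = 1*12 + 1 = 13.
Check: 168^2 - 167*13^2 = 28224 - 28223 = 1, so (x, y) = (168, 13) solves the equation, and by the theorem it is the least positive solution.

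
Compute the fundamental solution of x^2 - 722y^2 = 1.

First expand sqrt(722) as a continued fraction. With x_i = (sqrt(722) + m_i)/d_i and (m_0, d_0) = (0, 1): a_0 = floor(sqrt(722)) = 26, since 26^2 = 676 <= 722 < 729 = 27^2.
Iterate m_{i+1} = d_i*a_i - m_i, d_{i+1} = (722 - m_{i+1}^2)/d_i, a_{i+1} = floor((a_0 + m_{i+1})/d_{i+1}):
  m_1 = 1*26 - 0 = 26, d_1 = (722 - 26^2)/1 = 46/1 = 46, a_1 = floor((26 + 26)/46) = 1.
  m_2 = 46*1 - 26 = 20, d_2 = (722 - 20^2)/46 = 322/46 = 7, a_2 = floor((26 + 20)/7) = 6.
  m_3 = 7*6 - 20 = 22, d_3 = (722 - 22^2)/7 = 238/7 = 34, a_3 = floor((26 + 22)/34) = 1.
  m_4 = 34*1 - 22 = 12, d_4 = (722 - 12^2)/34 = 578/34 = 17, a_4 = floor((26 + 12)/17) = 2.
  m_5 = 17*2 - 12 = 22, d_5 = (722 - 22^2)/17 = 238/17 = 14, a_5 = floor((26 + 22)/14) = 3.
  m_6 = 14*3 - 22 = 20, d_6 = (722 - 20^2)/14 = 322/14 = 23, a_6 = floor((26 + 20)/23) = 2.
  m_7 = 23*2 - 20 = 26, d_7 = (722 - 26^2)/23 = 46/23 = 2, a_7 = floor((26 + 26)/2) = 26.
  m_8 = 2*26 - 26 = 26, d_8 = (722 - 26^2)/2 = 46/2 = 23, a_8 = floor((26 + 26)/23) = 2.
  m_9 = 23*2 - 26 = 20, d_9 = (722 - 20^2)/23 = 322/23 = 14, a_9 = floor((26 + 20)/14) = 3.
  m_10 = 14*3 - 20 = 22, d_10 = (722 - 22^2)/14 = 238/14 = 17, a_10 = floor((26 + 22)/17) = 2.
  m_11 = 17*2 - 22 = 12, d_11 = (722 - 12^2)/17 = 578/17 = 34, a_11 = floor((26 + 12)/34) = 1.
  m_12 = 34*1 - 12 = 22, d_12 = (722 - 22^2)/34 = 238/34 = 7, a_12 = floor((26 + 22)/7) = 6.
  m_13 = 7*6 - 22 = 20, d_13 = (722 - 20^2)/7 = 322/7 = 46, a_13 = floor((26 + 20)/46) = 1.
  m_14 = 46*1 - 20 = 26, d_14 = (722 - 26^2)/46 = 46/46 = 1, a_14 = floor((26 + 26)/1) = 52.
  m_15 = 1*52 - 26 = 26, d_15 = (722 - 26^2)/1 = 46/1 = 46: (m_15, d_15) = (m_1, d_1) = (26, 46), so from here the quotients repeat a_1, ..., a_14; the period length is 14.
So sqrt(722) = [26; (1, 6, 1, 2, 3, 2, 26, 2, 3, 2, 1, 6, 1, 52)] with period length k = 14.
k is even, so the fundamental solution of x^2 - 722y^2 = 1 is (p_{k-1}, q_{k-1}) = (p_13, q_13); compute convergents through index 13.
Convergents (p_i = a_i*p_{i-1} + p_{i-2}, q_i = a_i*q_{i-1} + q_{i-2} with p_{-2}=0, p_{-1}=1, q_{-2}=1, q_{-1}=0):
  i=0: a_0=26, p_0 = 26*1 + 0 = 26, q_0 = 26*0 + 1 = 1.
  i=1: a_1=1, p_1 = 1*26 + 1 = 27, q_1 = 1*1 + 0 = 1.
  i=2: a_2=6, p_2 = 6*27 + 26 = 188, q_2 = 6*1 + 1 = 7.
  i=3: a_3=1, p_3 = 1*188 + 27 = 215, q_3 = 1*7 + 1 = 8.
  i=4: a_4=2, p_4 = 2*215 + 188 = 618, q_4 = 2*8 + 7 = 23.
  i=5: a_5=3, p_5 = 3*618 + 215 = 2069, q_5 = 3*23 + 8 = 77.
  i=6: a_6=2, p_6 = 2*2069 + 618 = 4756, q_6 = 2*77 + 23 = 177.
  i=7: a_7=26, p_7 = 26*4756 + 2069 = 125725, q_7 = 26*177 + 77 = 4679.
  i=8: a_8=2, p_8 = 2*125725 + 4756 = 256206, q_8 = 2*4679 + 177 = 9535.
  i=9: a_9=3, p_9 = 3*256206 + 125725 = 894343, q_9 = 3*9535 + 4679 = 33284.
  i=10: a_10=2, p_10 = 2*894343 + 256206 = 2044892, q_10 = 2*33284 + 9535 = 76103.
  i=11: a_11=1, p_11 = 1*2044892 + 894343 = 2939235, q_11 = 1*76103 + 33284 = 109387.
  i=12: a_12=6, p_12 = 6*2939235 + 2044892 = 19680302, q_12 = 6*109387 + 76103 = 732425.
  i=13: a_13=1, p_13 = 1*19680302 + 2939235 = 22619537, q_13 = 1*732425 + 109387 = 841812.
Check: 22619537^2 - 722*841812^2 = 511643454094369 - 511643454094368 = 1, so (x, y) = (22619537, 841812) solves the equation, and by the theorem it is the least positive solution.

(x, y) = (22619537, 841812)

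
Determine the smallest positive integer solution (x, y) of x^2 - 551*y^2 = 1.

First expand sqrt(551) as a continued fraction. With x_i = (sqrt(551) + m_i)/d_i and (m_0, d_0) = (0, 1): a_0 = floor(sqrt(551)) = 23, since 23^2 = 529 <= 551 < 576 = 24^2.
Iterate m_{i+1} = d_i*a_i - m_i, d_{i+1} = (551 - m_{i+1}^2)/d_i, a_{i+1} = floor((a_0 + m_{i+1})/d_{i+1}):
  m_1 = 1*23 - 0 = 23, d_1 = (551 - 23^2)/1 = 22/1 = 22, a_1 = floor((23 + 23)/22) = 2.
  m_2 = 22*2 - 23 = 21, d_2 = (551 - 21^2)/22 = 110/22 = 5, a_2 = floor((23 + 21)/5) = 8.
  m_3 = 5*8 - 21 = 19, d_3 = (551 - 19^2)/5 = 190/5 = 38, a_3 = floor((23 + 19)/38) = 1.
  m_4 = 38*1 - 19 = 19, d_4 = (551 - 19^2)/38 = 190/38 = 5, a_4 = floor((23 + 19)/5) = 8.
  m_5 = 5*8 - 19 = 21, d_5 = (551 - 21^2)/5 = 110/5 = 22, a_5 = floor((23 + 21)/22) = 2.
  m_6 = 22*2 - 21 = 23, d_6 = (551 - 23^2)/22 = 22/22 = 1, a_6 = floor((23 + 23)/1) = 46.
  m_7 = 1*46 - 23 = 23, d_7 = (551 - 23^2)/1 = 22/1 = 22: (m_7, d_7) = (m_1, d_1) = (23, 22), so from here the quotients repeat a_1, ..., a_6; the period length is 6.
So sqrt(551) = [23; (2, 8, 1, 8, 2, 46)] with period length k = 6.
k is even, so the fundamental solution of x^2 - 551y^2 = 1 is (p_{k-1}, q_{k-1}) = (p_5, q_5); compute convergents through index 5.
Convergents (p_i = a_i*p_{i-1} + p_{i-2}, q_i = a_i*q_{i-1} + q_{i-2} with p_{-2}=0, p_{-1}=1, q_{-2}=1, q_{-1}=0):
  i=0: a_0=23, p_0 = 23*1 + 0 = 23, q_0 = 23*0 + 1 = 1.
  i=1: a_1=2, p_1 = 2*23 + 1 = 47, q_1 = 2*1 + 0 = 2.
  i=2: a_2=8, p_2 = 8*47 + 23 = 399, q_2 = 8*2 + 1 = 17.
  i=3: a_3=1, p_3 = 1*399 + 47 = 446, q_3 = 1*17 + 2 = 19.
  i=4: a_4=8, p_4 = 8*446 + 399 = 3967, q_4 = 8*19 + 17 = 169.
  i=5: a_5=2, p_5 = 2*3967 + 446 = 8380, q_5 = 2*169 + 19 = 357.
Check: 8380^2 - 551*357^2 = 70224400 - 70224399 = 1, so (x, y) = (8380, 357) solves the equation, and by the theorem it is the least positive solution.

(x, y) = (8380, 357)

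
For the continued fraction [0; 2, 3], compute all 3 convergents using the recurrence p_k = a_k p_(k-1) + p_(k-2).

0/1, 1/2, 3/7

Using the convergent recurrence p_i = a_i*p_{i-1} + p_{i-2}, q_i = a_i*q_{i-1} + q_{i-2} with p_{-2}=0, p_{-1}=1, q_{-2}=1, q_{-1}=0:
  i=0: a_0=0, p_0 = 0*1 + 0 = 0, q_0 = 0*0 + 1 = 1.
  i=1: a_1=2, p_1 = 2*0 + 1 = 1, q_1 = 2*1 + 0 = 2.
  i=2: a_2=3, p_2 = 3*1 + 0 = 3, q_2 = 3*2 + 1 = 7.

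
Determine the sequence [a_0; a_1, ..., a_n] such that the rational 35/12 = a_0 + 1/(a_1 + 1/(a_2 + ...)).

Run the Euclidean algorithm on 35 and 12; the successive quotients are the partial quotients a_0, a_1, ... (each step inverts the fractional part left over by the previous one):
  35 = 2*12 + 11, so a_0 = 2.
  12 = 1*11 + 1, so a_1 = 1.
  11 = 11*1 + 0, so a_2 = 11.
The remainder reaches 0 after 3 divisions, so the expansion has 3 partial quotients, read off in order.

[2; 1, 11]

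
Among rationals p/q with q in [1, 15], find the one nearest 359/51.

Expand x = 359/51 as a continued fraction with the Euclidean algorithm:
  359 = 7*51 + 2, so a_0 = 7.
  51 = 25*2 + 1, so a_1 = 25.
  2 = 2*1 + 0, so a_2 = 2.
so x = [7; 25, 2].
Convergents (p_i = a_i*p_{i-1} + p_{i-2}, q_i = a_i*q_{i-1} + q_{i-2} with p_{-2}=0, p_{-1}=1, q_{-2}=1, q_{-1}=0), until the denominator exceeds 15:
  i=0: a_0=7, p_0 = 7*1 + 0 = 7, q_0 = 7*0 + 1 = 1.
  i=1: a_1=25, p_1 = 25*7 + 1 = 176, q_1 = 25*1 + 0 = 25.
q_1 = 25 > 15, so the last convergent with denominator <= 15 is p_0/q_0 = 7/1.
The closest fraction with denominator <= 15 is either p_0/q_0 or the intermediate fraction (k*p_0 + p_{-1})/(k*q_0 + q_{-1}) with the largest k >= 1 whose denominator stays <= 15; these approach x as k grows, and every other convergent or intermediate fraction in range is farther away.
Largest k: floor((15 - q_{-1})/q_0) = floor((15 - 0)/1) = 15 (using the seeds p_{-1} = 1, q_{-1} = 0).
That gives (15*7 + 1)/(15*1 + 0) = 106/15.
Compare the errors: |x - 7/1| = |359*1 - 7*51|/(51*1) = 2/51, and |x - 106/15| = |359*15 - 106*51|/(51*15) = 21/765.
Cross-multiplying, 21*51 = 1071 < 1530 = 2*765, so 21/765 is smaller: the intermediate fraction 106/15 is closer to x than 7/1.

106/15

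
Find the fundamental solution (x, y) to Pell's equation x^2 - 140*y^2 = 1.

First expand sqrt(140) as a continued fraction. With x_i = (sqrt(140) + m_i)/d_i and (m_0, d_0) = (0, 1): a_0 = floor(sqrt(140)) = 11, since 11^2 = 121 <= 140 < 144 = 12^2.
Iterate m_{i+1} = d_i*a_i - m_i, d_{i+1} = (140 - m_{i+1}^2)/d_i, a_{i+1} = floor((a_0 + m_{i+1})/d_{i+1}):
  m_1 = 1*11 - 0 = 11, d_1 = (140 - 11^2)/1 = 19/1 = 19, a_1 = floor((11 + 11)/19) = 1.
  m_2 = 19*1 - 11 = 8, d_2 = (140 - 8^2)/19 = 76/19 = 4, a_2 = floor((11 + 8)/4) = 4.
  m_3 = 4*4 - 8 = 8, d_3 = (140 - 8^2)/4 = 76/4 = 19, a_3 = floor((11 + 8)/19) = 1.
  m_4 = 19*1 - 8 = 11, d_4 = (140 - 11^2)/19 = 19/19 = 1, a_4 = floor((11 + 11)/1) = 22.
  m_5 = 1*22 - 11 = 11, d_5 = (140 - 11^2)/1 = 19/1 = 19: (m_5, d_5) = (m_1, d_1) = (11, 19), so from here the quotients repeat a_1, ..., a_4; the period length is 4.
So sqrt(140) = [11; (1, 4, 1, 22)] with period length k = 4.
k is even, so the fundamental solution of x^2 - 140y^2 = 1 is (p_{k-1}, q_{k-1}) = (p_3, q_3); compute convergents through index 3.
Convergents (p_i = a_i*p_{i-1} + p_{i-2}, q_i = a_i*q_{i-1} + q_{i-2} with p_{-2}=0, p_{-1}=1, q_{-2}=1, q_{-1}=0):
  i=0: a_0=11, p_0 = 11*1 + 0 = 11, q_0 = 11*0 + 1 = 1.
  i=1: a_1=1, p_1 = 1*11 + 1 = 12, q_1 = 1*1 + 0 = 1.
  i=2: a_2=4, p_2 = 4*12 + 11 = 59, q_2 = 4*1 + 1 = 5.
  i=3: a_3=1, p_3 = 1*59 + 12 = 71, q_3 = 1*5 + 1 = 6.
Check: 71^2 - 140*6^2 = 5041 - 5040 = 1, so (x, y) = (71, 6) solves the equation, and by the theorem it is the least positive solution.

(x, y) = (71, 6)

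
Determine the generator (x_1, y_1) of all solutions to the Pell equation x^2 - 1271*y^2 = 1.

First expand sqrt(1271) as a continued fraction. With x_i = (sqrt(1271) + m_i)/d_i and (m_0, d_0) = (0, 1): a_0 = floor(sqrt(1271)) = 35, since 35^2 = 1225 <= 1271 < 1296 = 36^2.
Iterate m_{i+1} = d_i*a_i - m_i, d_{i+1} = (1271 - m_{i+1}^2)/d_i, a_{i+1} = floor((a_0 + m_{i+1})/d_{i+1}):
  m_1 = 1*35 - 0 = 35, d_1 = (1271 - 35^2)/1 = 46/1 = 46, a_1 = floor((35 + 35)/46) = 1.
  m_2 = 46*1 - 35 = 11, d_2 = (1271 - 11^2)/46 = 1150/46 = 25, a_2 = floor((35 + 11)/25) = 1.
  m_3 = 25*1 - 11 = 14, d_3 = (1271 - 14^2)/25 = 1075/25 = 43, a_3 = floor((35 + 14)/43) = 1.
  m_4 = 43*1 - 14 = 29, d_4 = (1271 - 29^2)/43 = 430/43 = 10, a_4 = floor((35 + 29)/10) = 6.
  m_5 = 10*6 - 29 = 31, d_5 = (1271 - 31^2)/10 = 310/10 = 31, a_5 = floor((35 + 31)/31) = 2.
  m_6 = 31*2 - 31 = 31, d_6 = (1271 - 31^2)/31 = 310/31 = 10, a_6 = floor((35 + 31)/10) = 6.
  m_7 = 10*6 - 31 = 29, d_7 = (1271 - 29^2)/10 = 430/10 = 43, a_7 = floor((35 + 29)/43) = 1.
  m_8 = 43*1 - 29 = 14, d_8 = (1271 - 14^2)/43 = 1075/43 = 25, a_8 = floor((35 + 14)/25) = 1.
  m_9 = 25*1 - 14 = 11, d_9 = (1271 - 11^2)/25 = 1150/25 = 46, a_9 = floor((35 + 11)/46) = 1.
  m_10 = 46*1 - 11 = 35, d_10 = (1271 - 35^2)/46 = 46/46 = 1, a_10 = floor((35 + 35)/1) = 70.
  m_11 = 1*70 - 35 = 35, d_11 = (1271 - 35^2)/1 = 46/1 = 46: (m_11, d_11) = (m_1, d_1) = (35, 46), so from here the quotients repeat a_1, ..., a_10; the period length is 10.
So sqrt(1271) = [35; (1, 1, 1, 6, 2, 6, 1, 1, 1, 70)] with period length k = 10.
k is even, so the fundamental solution of x^2 - 1271y^2 = 1 is (p_{k-1}, q_{k-1}) = (p_9, q_9); compute convergents through index 9.
Convergents (p_i = a_i*p_{i-1} + p_{i-2}, q_i = a_i*q_{i-1} + q_{i-2} with p_{-2}=0, p_{-1}=1, q_{-2}=1, q_{-1}=0):
  i=0: a_0=35, p_0 = 35*1 + 0 = 35, q_0 = 35*0 + 1 = 1.
  i=1: a_1=1, p_1 = 1*35 + 1 = 36, q_1 = 1*1 + 0 = 1.
  i=2: a_2=1, p_2 = 1*36 + 35 = 71, q_2 = 1*1 + 1 = 2.
  i=3: a_3=1, p_3 = 1*71 + 36 = 107, q_3 = 1*2 + 1 = 3.
  i=4: a_4=6, p_4 = 6*107 + 71 = 713, q_4 = 6*3 + 2 = 20.
  i=5: a_5=2, p_5 = 2*713 + 107 = 1533, q_5 = 2*20 + 3 = 43.
  i=6: a_6=6, p_6 = 6*1533 + 713 = 9911, q_6 = 6*43 + 20 = 278.
  i=7: a_7=1, p_7 = 1*9911 + 1533 = 11444, q_7 = 1*278 + 43 = 321.
  i=8: a_8=1, p_8 = 1*11444 + 9911 = 21355, q_8 = 1*321 + 278 = 599.
  i=9: a_9=1, p_9 = 1*21355 + 11444 = 32799, q_9 = 1*599 + 321 = 920.
Check: 32799^2 - 1271*920^2 = 1075774401 - 1075774400 = 1, so (x, y) = (32799, 920) solves the equation, and by the theorem it is the least positive solution.

(x, y) = (32799, 920)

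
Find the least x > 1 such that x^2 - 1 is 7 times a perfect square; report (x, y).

First expand sqrt(7) as a continued fraction. With x_i = (sqrt(7) + m_i)/d_i and (m_0, d_0) = (0, 1): a_0 = floor(sqrt(7)) = 2, since 2^2 = 4 <= 7 < 9 = 3^2.
Iterate m_{i+1} = d_i*a_i - m_i, d_{i+1} = (7 - m_{i+1}^2)/d_i, a_{i+1} = floor((a_0 + m_{i+1})/d_{i+1}):
  m_1 = 1*2 - 0 = 2, d_1 = (7 - 2^2)/1 = 3/1 = 3, a_1 = floor((2 + 2)/3) = 1.
  m_2 = 3*1 - 2 = 1, d_2 = (7 - 1^2)/3 = 6/3 = 2, a_2 = floor((2 + 1)/2) = 1.
  m_3 = 2*1 - 1 = 1, d_3 = (7 - 1^2)/2 = 6/2 = 3, a_3 = floor((2 + 1)/3) = 1.
  m_4 = 3*1 - 1 = 2, d_4 = (7 - 2^2)/3 = 3/3 = 1, a_4 = floor((2 + 2)/1) = 4.
  m_5 = 1*4 - 2 = 2, d_5 = (7 - 2^2)/1 = 3/1 = 3: (m_5, d_5) = (m_1, d_1) = (2, 3), so from here the quotients repeat a_1, ..., a_4; the period length is 4.
So sqrt(7) = [2; (1, 1, 1, 4)] with period length k = 4.
k is even, so the fundamental solution of x^2 - 7y^2 = 1 is (p_{k-1}, q_{k-1}) = (p_3, q_3); compute convergents through index 3.
Convergents (p_i = a_i*p_{i-1} + p_{i-2}, q_i = a_i*q_{i-1} + q_{i-2} with p_{-2}=0, p_{-1}=1, q_{-2}=1, q_{-1}=0):
  i=0: a_0=2, p_0 = 2*1 + 0 = 2, q_0 = 2*0 + 1 = 1.
  i=1: a_1=1, p_1 = 1*2 + 1 = 3, q_1 = 1*1 + 0 = 1.
  i=2: a_2=1, p_2 = 1*3 + 2 = 5, q_2 = 1*1 + 1 = 2.
  i=3: a_3=1, p_3 = 1*5 + 3 = 8, q_3 = 1*2 + 1 = 3.
Check: 8^2 - 7*3^2 = 64 - 63 = 1, so (x, y) = (8, 3) solves the equation, and by the theorem it is the least positive solution.

(x, y) = (8, 3)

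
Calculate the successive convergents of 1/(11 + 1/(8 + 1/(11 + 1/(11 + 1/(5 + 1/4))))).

Using the convergent recurrence p_i = a_i*p_{i-1} + p_{i-2}, q_i = a_i*q_{i-1} + q_{i-2} with p_{-2}=0, p_{-1}=1, q_{-2}=1, q_{-1}=0:
  i=0: a_0=0, p_0 = 0*1 + 0 = 0, q_0 = 0*0 + 1 = 1.
  i=1: a_1=11, p_1 = 11*0 + 1 = 1, q_1 = 11*1 + 0 = 11.
  i=2: a_2=8, p_2 = 8*1 + 0 = 8, q_2 = 8*11 + 1 = 89.
  i=3: a_3=11, p_3 = 11*8 + 1 = 89, q_3 = 11*89 + 11 = 990.
  i=4: a_4=11, p_4 = 11*89 + 8 = 987, q_4 = 11*990 + 89 = 10979.
  i=5: a_5=5, p_5 = 5*987 + 89 = 5024, q_5 = 5*10979 + 990 = 55885.
  i=6: a_6=4, p_6 = 4*5024 + 987 = 21083, q_6 = 4*55885 + 10979 = 234519.

0/1, 1/11, 8/89, 89/990, 987/10979, 5024/55885, 21083/234519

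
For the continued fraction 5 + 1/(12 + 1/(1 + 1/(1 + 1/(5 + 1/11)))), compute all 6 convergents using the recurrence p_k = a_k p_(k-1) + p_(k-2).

Using the convergent recurrence p_i = a_i*p_{i-1} + p_{i-2}, q_i = a_i*q_{i-1} + q_{i-2} with p_{-2}=0, p_{-1}=1, q_{-2}=1, q_{-1}=0:
  i=0: a_0=5, p_0 = 5*1 + 0 = 5, q_0 = 5*0 + 1 = 1.
  i=1: a_1=12, p_1 = 12*5 + 1 = 61, q_1 = 12*1 + 0 = 12.
  i=2: a_2=1, p_2 = 1*61 + 5 = 66, q_2 = 1*12 + 1 = 13.
  i=3: a_3=1, p_3 = 1*66 + 61 = 127, q_3 = 1*13 + 12 = 25.
  i=4: a_4=5, p_4 = 5*127 + 66 = 701, q_4 = 5*25 + 13 = 138.
  i=5: a_5=11, p_5 = 11*701 + 127 = 7838, q_5 = 11*138 + 25 = 1543.

5/1, 61/12, 66/13, 127/25, 701/138, 7838/1543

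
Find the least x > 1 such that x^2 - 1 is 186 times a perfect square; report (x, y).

First expand sqrt(186) as a continued fraction. With x_i = (sqrt(186) + m_i)/d_i and (m_0, d_0) = (0, 1): a_0 = floor(sqrt(186)) = 13, since 13^2 = 169 <= 186 < 196 = 14^2.
Iterate m_{i+1} = d_i*a_i - m_i, d_{i+1} = (186 - m_{i+1}^2)/d_i, a_{i+1} = floor((a_0 + m_{i+1})/d_{i+1}):
  m_1 = 1*13 - 0 = 13, d_1 = (186 - 13^2)/1 = 17/1 = 17, a_1 = floor((13 + 13)/17) = 1.
  m_2 = 17*1 - 13 = 4, d_2 = (186 - 4^2)/17 = 170/17 = 10, a_2 = floor((13 + 4)/10) = 1.
  m_3 = 10*1 - 4 = 6, d_3 = (186 - 6^2)/10 = 150/10 = 15, a_3 = floor((13 + 6)/15) = 1.
  m_4 = 15*1 - 6 = 9, d_4 = (186 - 9^2)/15 = 105/15 = 7, a_4 = floor((13 + 9)/7) = 3.
  m_5 = 7*3 - 9 = 12, d_5 = (186 - 12^2)/7 = 42/7 = 6, a_5 = floor((13 + 12)/6) = 4.
  m_6 = 6*4 - 12 = 12, d_6 = (186 - 12^2)/6 = 42/6 = 7, a_6 = floor((13 + 12)/7) = 3.
  m_7 = 7*3 - 12 = 9, d_7 = (186 - 9^2)/7 = 105/7 = 15, a_7 = floor((13 + 9)/15) = 1.
  m_8 = 15*1 - 9 = 6, d_8 = (186 - 6^2)/15 = 150/15 = 10, a_8 = floor((13 + 6)/10) = 1.
  m_9 = 10*1 - 6 = 4, d_9 = (186 - 4^2)/10 = 170/10 = 17, a_9 = floor((13 + 4)/17) = 1.
  m_10 = 17*1 - 4 = 13, d_10 = (186 - 13^2)/17 = 17/17 = 1, a_10 = floor((13 + 13)/1) = 26.
  m_11 = 1*26 - 13 = 13, d_11 = (186 - 13^2)/1 = 17/1 = 17: (m_11, d_11) = (m_1, d_1) = (13, 17), so from here the quotients repeat a_1, ..., a_10; the period length is 10.
So sqrt(186) = [13; (1, 1, 1, 3, 4, 3, 1, 1, 1, 26)] with period length k = 10.
k is even, so the fundamental solution of x^2 - 186y^2 = 1 is (p_{k-1}, q_{k-1}) = (p_9, q_9); compute convergents through index 9.
Convergents (p_i = a_i*p_{i-1} + p_{i-2}, q_i = a_i*q_{i-1} + q_{i-2} with p_{-2}=0, p_{-1}=1, q_{-2}=1, q_{-1}=0):
  i=0: a_0=13, p_0 = 13*1 + 0 = 13, q_0 = 13*0 + 1 = 1.
  i=1: a_1=1, p_1 = 1*13 + 1 = 14, q_1 = 1*1 + 0 = 1.
  i=2: a_2=1, p_2 = 1*14 + 13 = 27, q_2 = 1*1 + 1 = 2.
  i=3: a_3=1, p_3 = 1*27 + 14 = 41, q_3 = 1*2 + 1 = 3.
  i=4: a_4=3, p_4 = 3*41 + 27 = 150, q_4 = 3*3 + 2 = 11.
  i=5: a_5=4, p_5 = 4*150 + 41 = 641, q_5 = 4*11 + 3 = 47.
  i=6: a_6=3, p_6 = 3*641 + 150 = 2073, q_6 = 3*47 + 11 = 152.
  i=7: a_7=1, p_7 = 1*2073 + 641 = 2714, q_7 = 1*152 + 47 = 199.
  i=8: a_8=1, p_8 = 1*2714 + 2073 = 4787, q_8 = 1*199 + 152 = 351.
  i=9: a_9=1, p_9 = 1*4787 + 2714 = 7501, q_9 = 1*351 + 199 = 550.
Check: 7501^2 - 186*550^2 = 56265001 - 56265000 = 1, so (x, y) = (7501, 550) solves the equation, and by the theorem it is the least positive solution.

(x, y) = (7501, 550)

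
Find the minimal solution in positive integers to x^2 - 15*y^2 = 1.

First expand sqrt(15) as a continued fraction. With x_i = (sqrt(15) + m_i)/d_i and (m_0, d_0) = (0, 1): a_0 = floor(sqrt(15)) = 3, since 3^2 = 9 <= 15 < 16 = 4^2.
Iterate m_{i+1} = d_i*a_i - m_i, d_{i+1} = (15 - m_{i+1}^2)/d_i, a_{i+1} = floor((a_0 + m_{i+1})/d_{i+1}):
  m_1 = 1*3 - 0 = 3, d_1 = (15 - 3^2)/1 = 6/1 = 6, a_1 = floor((3 + 3)/6) = 1.
  m_2 = 6*1 - 3 = 3, d_2 = (15 - 3^2)/6 = 6/6 = 1, a_2 = floor((3 + 3)/1) = 6.
  m_3 = 1*6 - 3 = 3, d_3 = (15 - 3^2)/1 = 6/1 = 6: (m_3, d_3) = (m_1, d_1) = (3, 6), so from here the quotients repeat a_1, a_2; the period length is 2.
So sqrt(15) = [3; (1, 6)] with period length k = 2.
k is even, so the fundamental solution of x^2 - 15y^2 = 1 is (p_{k-1}, q_{k-1}) = (p_1, q_1); compute convergents through index 1.
Convergents (p_i = a_i*p_{i-1} + p_{i-2}, q_i = a_i*q_{i-1} + q_{i-2} with p_{-2}=0, p_{-1}=1, q_{-2}=1, q_{-1}=0):
  i=0: a_0=3, p_0 = 3*1 + 0 = 3, q_0 = 3*0 + 1 = 1.
  i=1: a_1=1, p_1 = 1*3 + 1 = 4, q_1 = 1*1 + 0 = 1.
Check: 4^2 - 15*1^2 = 16 - 15 = 1, so (x, y) = (4, 1) solves the equation, and by the theorem it is the least positive solution.

(x, y) = (4, 1)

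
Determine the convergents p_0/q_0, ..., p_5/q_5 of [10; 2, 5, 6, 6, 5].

Using the convergent recurrence p_i = a_i*p_{i-1} + p_{i-2}, q_i = a_i*q_{i-1} + q_{i-2} with p_{-2}=0, p_{-1}=1, q_{-2}=1, q_{-1}=0:
  i=0: a_0=10, p_0 = 10*1 + 0 = 10, q_0 = 10*0 + 1 = 1.
  i=1: a_1=2, p_1 = 2*10 + 1 = 21, q_1 = 2*1 + 0 = 2.
  i=2: a_2=5, p_2 = 5*21 + 10 = 115, q_2 = 5*2 + 1 = 11.
  i=3: a_3=6, p_3 = 6*115 + 21 = 711, q_3 = 6*11 + 2 = 68.
  i=4: a_4=6, p_4 = 6*711 + 115 = 4381, q_4 = 6*68 + 11 = 419.
  i=5: a_5=5, p_5 = 5*4381 + 711 = 22616, q_5 = 5*419 + 68 = 2163.

10/1, 21/2, 115/11, 711/68, 4381/419, 22616/2163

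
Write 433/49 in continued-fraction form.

Run the Euclidean algorithm on 433 and 49; the successive quotients are the partial quotients a_0, a_1, ... (each step inverts the fractional part left over by the previous one):
  433 = 8*49 + 41, so a_0 = 8.
  49 = 1*41 + 8, so a_1 = 1.
  41 = 5*8 + 1, so a_2 = 5.
  8 = 8*1 + 0, so a_3 = 8.
The remainder reaches 0 after 4 divisions, so the expansion has 4 partial quotients, read off in order.

[8; 1, 5, 8]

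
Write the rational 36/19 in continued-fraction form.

[1; 1, 8, 2]

Run the Euclidean algorithm on 36 and 19; the successive quotients are the partial quotients a_0, a_1, ... (each step inverts the fractional part left over by the previous one):
  36 = 1*19 + 17, so a_0 = 1.
  19 = 1*17 + 2, so a_1 = 1.
  17 = 8*2 + 1, so a_2 = 8.
  2 = 2*1 + 0, so a_3 = 2.
The remainder reaches 0 after 4 divisions, so the expansion has 4 partial quotients, read off in order.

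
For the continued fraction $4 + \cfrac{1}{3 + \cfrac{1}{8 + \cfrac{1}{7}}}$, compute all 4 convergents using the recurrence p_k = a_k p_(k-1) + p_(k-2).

4/1, 13/3, 108/25, 769/178

Using the convergent recurrence p_i = a_i*p_{i-1} + p_{i-2}, q_i = a_i*q_{i-1} + q_{i-2} with p_{-2}=0, p_{-1}=1, q_{-2}=1, q_{-1}=0:
  i=0: a_0=4, p_0 = 4*1 + 0 = 4, q_0 = 4*0 + 1 = 1.
  i=1: a_1=3, p_1 = 3*4 + 1 = 13, q_1 = 3*1 + 0 = 3.
  i=2: a_2=8, p_2 = 8*13 + 4 = 108, q_2 = 8*3 + 1 = 25.
  i=3: a_3=7, p_3 = 7*108 + 13 = 769, q_3 = 7*25 + 3 = 178.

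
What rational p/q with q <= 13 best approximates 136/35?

35/9

Expand x = 136/35 as a continued fraction with the Euclidean algorithm:
  136 = 3*35 + 31, so a_0 = 3.
  35 = 1*31 + 4, so a_1 = 1.
  31 = 7*4 + 3, so a_2 = 7.
  4 = 1*3 + 1, so a_3 = 1.
  3 = 3*1 + 0, so a_4 = 3.
so x = [3; 1, 7, 1, 3].
Convergents (p_i = a_i*p_{i-1} + p_{i-2}, q_i = a_i*q_{i-1} + q_{i-2} with p_{-2}=0, p_{-1}=1, q_{-2}=1, q_{-1}=0), until the denominator exceeds 13:
  i=0: a_0=3, p_0 = 3*1 + 0 = 3, q_0 = 3*0 + 1 = 1.
  i=1: a_1=1, p_1 = 1*3 + 1 = 4, q_1 = 1*1 + 0 = 1.
  i=2: a_2=7, p_2 = 7*4 + 3 = 31, q_2 = 7*1 + 1 = 8.
  i=3: a_3=1, p_3 = 1*31 + 4 = 35, q_3 = 1*8 + 1 = 9.
  i=4: a_4=3, p_4 = 3*35 + 31 = 136, q_4 = 3*9 + 8 = 35.
q_4 = 35 > 13, so the last convergent with denominator <= 13 is p_3/q_3 = 35/9.
The closest fraction with denominator <= 13 is either p_3/q_3 or the intermediate fraction (k*p_3 + p_2)/(k*q_3 + q_2) with the largest k >= 1 whose denominator stays <= 13; these approach x as k grows, and every other convergent or intermediate fraction in range is farther away.
Largest k: floor((13 - q_2)/q_3) = floor((13 - 8)/9) = 0.
Since k = 0, no intermediate fraction beyond p_3/q_3 has denominator <= 13, so the convergent 35/9 is the closest (its error is |136*9 - 35*35|/(35*9) = 1/315).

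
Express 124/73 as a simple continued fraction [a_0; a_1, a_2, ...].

[1; 1, 2, 3, 7]

Run the Euclidean algorithm on 124 and 73; the successive quotients are the partial quotients a_0, a_1, ... (each step inverts the fractional part left over by the previous one):
  124 = 1*73 + 51, so a_0 = 1.
  73 = 1*51 + 22, so a_1 = 1.
  51 = 2*22 + 7, so a_2 = 2.
  22 = 3*7 + 1, so a_3 = 3.
  7 = 7*1 + 0, so a_4 = 7.
The remainder reaches 0 after 5 divisions, so the expansion has 5 partial quotients, read off in order.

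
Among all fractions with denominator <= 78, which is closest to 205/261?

11/14

Expand x = 205/261 as a continued fraction with the Euclidean algorithm:
  205 = 0*261 + 205, so a_0 = 0.
  261 = 1*205 + 56, so a_1 = 1.
  205 = 3*56 + 37, so a_2 = 3.
  56 = 1*37 + 19, so a_3 = 1.
  37 = 1*19 + 18, so a_4 = 1.
  19 = 1*18 + 1, so a_5 = 1.
  18 = 18*1 + 0, so a_6 = 18.
so x = [0; 1, 3, 1, 1, 1, 18].
Convergents (p_i = a_i*p_{i-1} + p_{i-2}, q_i = a_i*q_{i-1} + q_{i-2} with p_{-2}=0, p_{-1}=1, q_{-2}=1, q_{-1}=0), until the denominator exceeds 78:
  i=0: a_0=0, p_0 = 0*1 + 0 = 0, q_0 = 0*0 + 1 = 1.
  i=1: a_1=1, p_1 = 1*0 + 1 = 1, q_1 = 1*1 + 0 = 1.
  i=2: a_2=3, p_2 = 3*1 + 0 = 3, q_2 = 3*1 + 1 = 4.
  i=3: a_3=1, p_3 = 1*3 + 1 = 4, q_3 = 1*4 + 1 = 5.
  i=4: a_4=1, p_4 = 1*4 + 3 = 7, q_4 = 1*5 + 4 = 9.
  i=5: a_5=1, p_5 = 1*7 + 4 = 11, q_5 = 1*9 + 5 = 14.
  i=6: a_6=18, p_6 = 18*11 + 7 = 205, q_6 = 18*14 + 9 = 261.
q_6 = 261 > 78, so the last convergent with denominator <= 78 is p_5/q_5 = 11/14.
The closest fraction with denominator <= 78 is either p_5/q_5 or the intermediate fraction (k*p_5 + p_4)/(k*q_5 + q_4) with the largest k >= 1 whose denominator stays <= 78; these approach x as k grows, and every other convergent or intermediate fraction in range is farther away.
Largest k: floor((78 - q_4)/q_5) = floor((78 - 9)/14) = 4.
That gives (4*11 + 7)/(4*14 + 9) = 51/65.
Compare the errors: |x - 11/14| = |205*14 - 11*261|/(261*14) = 1/3654, and |x - 51/65| = |205*65 - 51*261|/(261*65) = 14/16965.
Cross-multiplying, 1*16965 = 16965 < 51156 = 14*3654, so 1/3654 is smaller: the convergent 11/14 is closer to x than 51/65.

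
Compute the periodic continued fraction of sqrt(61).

Write x_i = (sqrt(61) + m_i)/d_i with (m_0, d_0) = (0, 1). a_0 = floor(sqrt(61)) = 7, since 7^2 = 49 <= 61 < 64 = 8^2.
Iterate m_{i+1} = d_i*a_i - m_i, d_{i+1} = (61 - m_{i+1}^2)/d_i, a_{i+1} = floor((a_0 + m_{i+1})/d_{i+1}):
  m_1 = 1*7 - 0 = 7, d_1 = (61 - 7^2)/1 = 12/1 = 12, a_1 = floor((7 + 7)/12) = 1.
  m_2 = 12*1 - 7 = 5, d_2 = (61 - 5^2)/12 = 36/12 = 3, a_2 = floor((7 + 5)/3) = 4.
  m_3 = 3*4 - 5 = 7, d_3 = (61 - 7^2)/3 = 12/3 = 4, a_3 = floor((7 + 7)/4) = 3.
  m_4 = 4*3 - 7 = 5, d_4 = (61 - 5^2)/4 = 36/4 = 9, a_4 = floor((7 + 5)/9) = 1.
  m_5 = 9*1 - 5 = 4, d_5 = (61 - 4^2)/9 = 45/9 = 5, a_5 = floor((7 + 4)/5) = 2.
  m_6 = 5*2 - 4 = 6, d_6 = (61 - 6^2)/5 = 25/5 = 5, a_6 = floor((7 + 6)/5) = 2.
  m_7 = 5*2 - 6 = 4, d_7 = (61 - 4^2)/5 = 45/5 = 9, a_7 = floor((7 + 4)/9) = 1.
  m_8 = 9*1 - 4 = 5, d_8 = (61 - 5^2)/9 = 36/9 = 4, a_8 = floor((7 + 5)/4) = 3.
  m_9 = 4*3 - 5 = 7, d_9 = (61 - 7^2)/4 = 12/4 = 3, a_9 = floor((7 + 7)/3) = 4.
  m_10 = 3*4 - 7 = 5, d_10 = (61 - 5^2)/3 = 36/3 = 12, a_10 = floor((7 + 5)/12) = 1.
  m_11 = 12*1 - 5 = 7, d_11 = (61 - 7^2)/12 = 12/12 = 1, a_11 = floor((7 + 7)/1) = 14.
  m_12 = 1*14 - 7 = 7, d_12 = (61 - 7^2)/1 = 12/1 = 12: (m_12, d_12) = (m_1, d_1) = (7, 12), so from here the quotients repeat a_1, ..., a_11; the period length is 11.
Hence the expansion of sqrt(61) is a_0 = 7 followed by the repeating block 1, 4, 3, 1, 2, 2, 1, 3, 4, 1, 14 (period 11).

[7; (1, 4, 3, 1, 2, 2, 1, 3, 4, 1, 14)]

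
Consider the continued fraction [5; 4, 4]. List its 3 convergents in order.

5/1, 21/4, 89/17

Using the convergent recurrence p_i = a_i*p_{i-1} + p_{i-2}, q_i = a_i*q_{i-1} + q_{i-2} with p_{-2}=0, p_{-1}=1, q_{-2}=1, q_{-1}=0:
  i=0: a_0=5, p_0 = 5*1 + 0 = 5, q_0 = 5*0 + 1 = 1.
  i=1: a_1=4, p_1 = 4*5 + 1 = 21, q_1 = 4*1 + 0 = 4.
  i=2: a_2=4, p_2 = 4*21 + 5 = 89, q_2 = 4*4 + 1 = 17.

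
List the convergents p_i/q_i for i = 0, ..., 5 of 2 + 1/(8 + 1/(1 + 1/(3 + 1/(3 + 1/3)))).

Using the convergent recurrence p_i = a_i*p_{i-1} + p_{i-2}, q_i = a_i*q_{i-1} + q_{i-2} with p_{-2}=0, p_{-1}=1, q_{-2}=1, q_{-1}=0:
  i=0: a_0=2, p_0 = 2*1 + 0 = 2, q_0 = 2*0 + 1 = 1.
  i=1: a_1=8, p_1 = 8*2 + 1 = 17, q_1 = 8*1 + 0 = 8.
  i=2: a_2=1, p_2 = 1*17 + 2 = 19, q_2 = 1*8 + 1 = 9.
  i=3: a_3=3, p_3 = 3*19 + 17 = 74, q_3 = 3*9 + 8 = 35.
  i=4: a_4=3, p_4 = 3*74 + 19 = 241, q_4 = 3*35 + 9 = 114.
  i=5: a_5=3, p_5 = 3*241 + 74 = 797, q_5 = 3*114 + 35 = 377.

2/1, 17/8, 19/9, 74/35, 241/114, 797/377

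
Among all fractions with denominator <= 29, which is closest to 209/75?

Expand x = 209/75 as a continued fraction with the Euclidean algorithm:
  209 = 2*75 + 59, so a_0 = 2.
  75 = 1*59 + 16, so a_1 = 1.
  59 = 3*16 + 11, so a_2 = 3.
  16 = 1*11 + 5, so a_3 = 1.
  11 = 2*5 + 1, so a_4 = 2.
  5 = 5*1 + 0, so a_5 = 5.
so x = [2; 1, 3, 1, 2, 5].
Convergents (p_i = a_i*p_{i-1} + p_{i-2}, q_i = a_i*q_{i-1} + q_{i-2} with p_{-2}=0, p_{-1}=1, q_{-2}=1, q_{-1}=0), until the denominator exceeds 29:
  i=0: a_0=2, p_0 = 2*1 + 0 = 2, q_0 = 2*0 + 1 = 1.
  i=1: a_1=1, p_1 = 1*2 + 1 = 3, q_1 = 1*1 + 0 = 1.
  i=2: a_2=3, p_2 = 3*3 + 2 = 11, q_2 = 3*1 + 1 = 4.
  i=3: a_3=1, p_3 = 1*11 + 3 = 14, q_3 = 1*4 + 1 = 5.
  i=4: a_4=2, p_4 = 2*14 + 11 = 39, q_4 = 2*5 + 4 = 14.
  i=5: a_5=5, p_5 = 5*39 + 14 = 209, q_5 = 5*14 + 5 = 75.
q_5 = 75 > 29, so the last convergent with denominator <= 29 is p_4/q_4 = 39/14.
The closest fraction with denominator <= 29 is either p_4/q_4 or the intermediate fraction (k*p_4 + p_3)/(k*q_4 + q_3) with the largest k >= 1 whose denominator stays <= 29; these approach x as k grows, and every other convergent or intermediate fraction in range is farther away.
Largest k: floor((29 - q_3)/q_4) = floor((29 - 5)/14) = 1.
That gives (1*39 + 14)/(1*14 + 5) = 53/19.
Compare the errors: |x - 39/14| = |209*14 - 39*75|/(75*14) = 1/1050, and |x - 53/19| = |209*19 - 53*75|/(75*19) = 4/1425.
Cross-multiplying, 1*1425 = 1425 < 4200 = 4*1050, so 1/1050 is smaller: the convergent 39/14 is closer to x than 53/19.

39/14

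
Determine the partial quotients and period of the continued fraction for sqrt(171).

[13; (13, 26)]

Write x_i = (sqrt(171) + m_i)/d_i with (m_0, d_0) = (0, 1). a_0 = floor(sqrt(171)) = 13, since 13^2 = 169 <= 171 < 196 = 14^2.
Iterate m_{i+1} = d_i*a_i - m_i, d_{i+1} = (171 - m_{i+1}^2)/d_i, a_{i+1} = floor((a_0 + m_{i+1})/d_{i+1}):
  m_1 = 1*13 - 0 = 13, d_1 = (171 - 13^2)/1 = 2/1 = 2, a_1 = floor((13 + 13)/2) = 13.
  m_2 = 2*13 - 13 = 13, d_2 = (171 - 13^2)/2 = 2/2 = 1, a_2 = floor((13 + 13)/1) = 26.
  m_3 = 1*26 - 13 = 13, d_3 = (171 - 13^2)/1 = 2/1 = 2: (m_3, d_3) = (m_1, d_1) = (13, 2), so from here the quotients repeat a_1, a_2; the period length is 2.
Hence the expansion of sqrt(171) is a_0 = 13 followed by the repeating block 13, 26 (period 2).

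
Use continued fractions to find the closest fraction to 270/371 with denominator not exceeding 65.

8/11

Expand x = 270/371 as a continued fraction with the Euclidean algorithm:
  270 = 0*371 + 270, so a_0 = 0.
  371 = 1*270 + 101, so a_1 = 1.
  270 = 2*101 + 68, so a_2 = 2.
  101 = 1*68 + 33, so a_3 = 1.
  68 = 2*33 + 2, so a_4 = 2.
  33 = 16*2 + 1, so a_5 = 16.
  2 = 2*1 + 0, so a_6 = 2.
so x = [0; 1, 2, 1, 2, 16, 2].
Convergents (p_i = a_i*p_{i-1} + p_{i-2}, q_i = a_i*q_{i-1} + q_{i-2} with p_{-2}=0, p_{-1}=1, q_{-2}=1, q_{-1}=0), until the denominator exceeds 65:
  i=0: a_0=0, p_0 = 0*1 + 0 = 0, q_0 = 0*0 + 1 = 1.
  i=1: a_1=1, p_1 = 1*0 + 1 = 1, q_1 = 1*1 + 0 = 1.
  i=2: a_2=2, p_2 = 2*1 + 0 = 2, q_2 = 2*1 + 1 = 3.
  i=3: a_3=1, p_3 = 1*2 + 1 = 3, q_3 = 1*3 + 1 = 4.
  i=4: a_4=2, p_4 = 2*3 + 2 = 8, q_4 = 2*4 + 3 = 11.
  i=5: a_5=16, p_5 = 16*8 + 3 = 131, q_5 = 16*11 + 4 = 180.
q_5 = 180 > 65, so the last convergent with denominator <= 65 is p_4/q_4 = 8/11.
The closest fraction with denominator <= 65 is either p_4/q_4 or the intermediate fraction (k*p_4 + p_3)/(k*q_4 + q_3) with the largest k >= 1 whose denominator stays <= 65; these approach x as k grows, and every other convergent or intermediate fraction in range is farther away.
Largest k: floor((65 - q_3)/q_4) = floor((65 - 4)/11) = 5.
That gives (5*8 + 3)/(5*11 + 4) = 43/59.
Compare the errors: |x - 8/11| = |270*11 - 8*371|/(371*11) = 2/4081, and |x - 43/59| = |270*59 - 43*371|/(371*59) = 23/21889.
Cross-multiplying, 2*21889 = 43778 < 93863 = 23*4081, so 2/4081 is smaller: the convergent 8/11 is closer to x than 43/59.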